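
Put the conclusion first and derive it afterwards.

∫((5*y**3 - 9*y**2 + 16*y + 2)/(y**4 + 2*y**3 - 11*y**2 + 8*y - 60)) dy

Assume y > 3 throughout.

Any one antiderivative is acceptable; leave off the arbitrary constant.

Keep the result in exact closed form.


The answer is log(y - 3) + 4*log(y + 5) - atan(y/2).
Step 1. Decompose ∫((5*y**3 - 9*y**2 + 16*y + 2)/(y**4 + 2*y**3 - 11*y**2 + 8*y - 60)) dy by partial fractions, (5*y**3 - 9*y**2 + 16*y + 2)/(y**4 + 2*y**3 - 11*y**2 + 8*y - 60) = -2/(y**2 + 4) + 4/(y + 5) + 1/(y - 3): now ∫(1/(y - 3)) dy + ∫(4/(y + 5)) dy + ∫(-2/(y**2 + 4)) dy.
Step 2. Evaluate the standard form [assuming y > 3]: now log(y - 3) + ∫(4/(y + 5)) dy + ∫(-2/(y**2 + 4)) dy.
Step 3. Evaluate the standard form [assuming y > -5]: now log(y - 3) + 4*log(y + 5) + ∫(-2/(y**2 + 4)) dy.
Step 4. Evaluate the standard form: now log(y - 3) + 4*log(y + 5) - atan(y/2).
Answer: log(y - 3) + 4*log(y + 5) - atan(y/2).


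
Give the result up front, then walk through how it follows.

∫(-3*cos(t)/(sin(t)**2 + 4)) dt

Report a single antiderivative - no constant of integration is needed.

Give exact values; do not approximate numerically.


The answer is -3*atan(sin(t)/2)/2.
Step 1. Substitute u = sin(t), turning ∫(-3*cos(t)/(sin(t)**2 + 4)) dt into ∫(-3/(u**2 + 4)) du: now ∫(-3/(u**2 + 4)) du.
Step 2. Evaluate the standard form: now -3*atan(u/2)/2.
Step 3. Substitute back u = sin(t): now -3*atan(sin(t)/2)/2.
Answer: -3*atan(sin(t)/2)/2.


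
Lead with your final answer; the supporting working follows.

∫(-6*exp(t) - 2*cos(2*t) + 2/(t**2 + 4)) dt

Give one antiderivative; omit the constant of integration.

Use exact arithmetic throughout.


The answer is -6*exp(t) - sin(2*t) + atan(t/2).
Step 1. Rewrite: now ∫(2/(t**2 + 4)) dt + ∫(-6*exp(t)) dt + ∫(-2*cos(2*t)) dt.
Step 2. Evaluate the standard form: now atan(t/2) + ∫(-6*exp(t)) dt + ∫(-2*cos(2*t)) dt.
Step 3. Evaluate the standard form: now -6*exp(t) + atan(t/2) + ∫(-2*cos(2*t)) dt.
Step 4. Evaluate the standard form: now -6*exp(t) - sin(2*t) + atan(t/2).
Answer: -6*exp(t) - sin(2*t) + atan(t/2).


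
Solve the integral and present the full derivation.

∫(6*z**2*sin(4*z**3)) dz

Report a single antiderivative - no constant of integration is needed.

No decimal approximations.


Step 1. Substitute u = z**3, turning ∫(6*z**2*sin(4*z**3)) dz into ∫(2*sin(4*u)) du: now ∫(2*sin(4*u)) du.
Step 2. Evaluate the standard form: now -cos(4*u)/2.
Step 3. Substitute back u = z**3: now -cos(4*z**3)/2.
Answer: -cos(4*z**3)/2.


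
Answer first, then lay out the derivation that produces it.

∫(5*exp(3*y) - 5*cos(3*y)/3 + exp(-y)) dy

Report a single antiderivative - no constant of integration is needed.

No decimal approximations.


The answer is 5*exp(3*y)/3 - 5*sin(3*y)/9 - exp(-y).
Step 1. Rewrite: now ∫(exp(-y)) dy + ∫(5*exp(3*y)) dy + ∫(-5*cos(3*y)/3) dy.
Step 2. Evaluate the standard form: now 5*exp(3*y)/3 + ∫(exp(-y)) dy + ∫(-5*cos(3*y)/3) dy.
Step 3. Evaluate the standard form: now 5*exp(3*y)/3 - 5*sin(3*y)/9 + ∫(exp(-y)) dy.
Step 4. Evaluate the standard form: now 5*exp(3*y)/3 - 5*sin(3*y)/9 - exp(-y).
Answer: 5*exp(3*y)/3 - 5*sin(3*y)/9 - exp(-y).


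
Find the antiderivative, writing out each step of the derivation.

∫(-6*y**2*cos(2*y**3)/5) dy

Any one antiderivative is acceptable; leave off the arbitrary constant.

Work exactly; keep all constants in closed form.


Step 1. Substitute u = y**3, turning ∫(-6*y**2*cos(2*y**3)/5) dy into ∫(-2*cos(2*u)/5) du: now ∫(-2*cos(2*u)/5) du.
Step 2. Evaluate the standard form: now -sin(2*u)/5.
Step 3. Substitute back u = y**3: now -sin(2*y**3)/5.
Answer: -sin(2*y**3)/5.


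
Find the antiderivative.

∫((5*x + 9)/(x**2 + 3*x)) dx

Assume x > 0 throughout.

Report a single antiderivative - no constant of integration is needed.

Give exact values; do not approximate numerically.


Answer: 3*log(x) + 2*log(x + 3).


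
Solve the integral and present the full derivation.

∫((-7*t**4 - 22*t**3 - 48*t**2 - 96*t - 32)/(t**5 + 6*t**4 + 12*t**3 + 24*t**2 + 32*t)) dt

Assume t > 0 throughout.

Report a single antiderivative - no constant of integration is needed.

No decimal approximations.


Step 1. Decompose ∫((-7*t**4 - 22*t**3 - 48*t**2 - 96*t - 32)/(t**5 + 6*t**4 + 12*t**3 + 24*t**2 + 32*t)) dt by partial fractions, (-7*t**4 - 22*t**3 - 48*t**2 - 96*t - 32)/(t**5 + 6*t**4 + 12*t**3 + 24*t**2 + 32*t) = -2/(t**2 + 4) - 5/(t + 4) - 1/(t + 2) - 1/t: now ∫(-1/t) dt + ∫(-1/(t + 2)) dt + ∫(-5/(t + 4)) dt + ∫(-2/(t**2 + 4)) dt.
Step 2. Evaluate the standard form [assuming t > -2]: now -log(t + 2) + ∫(-1/t) dt + ∫(-5/(t + 4)) dt + ∫(-2/(t**2 + 4)) dt.
Step 3. Evaluate the standard form [assuming t > 0]: now -log(t) - log(t + 2) + ∫(-5/(t + 4)) dt + ∫(-2/(t**2 + 4)) dt.
Step 4. Evaluate the standard form [assuming t > -4]: now -log(t) - log(t + 2) - 5*log(t + 4) + ∫(-2/(t**2 + 4)) dt.
Step 5. Evaluate the standard form: now -log(t) - log(t + 2) - 5*log(t + 4) - atan(t/2).
Answer: -log(t) - log(t + 2) - 5*log(t + 4) - atan(t/2).


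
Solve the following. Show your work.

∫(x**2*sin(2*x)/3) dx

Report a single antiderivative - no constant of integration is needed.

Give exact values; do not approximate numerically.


Step 1. Integrate ∫(x**2*sin(2*x)/3) dx by parts with u = x**2, dv = (sin(2*x)/3) dx, so v = -cos(2*x)/6: now -x**2*cos(2*x)/6 + ∫(x*cos(2*x)/3) dx.
Step 2. Integrate ∫(x*cos(2*x)/3) dx by parts with u = x, dv = (cos(2*x)/3) dx, so v = sin(2*x)/6: now -x**2*cos(2*x)/6 + x*sin(2*x)/6 + ∫(-sin(2*x)/6) dx.
Step 3. Evaluate the standard form: now -x**2*cos(2*x)/6 + x*sin(2*x)/6 + cos(2*x)/12.
Answer: -x**2*cos(2*x)/6 + x*sin(2*x)/6 + cos(2*x)/12.


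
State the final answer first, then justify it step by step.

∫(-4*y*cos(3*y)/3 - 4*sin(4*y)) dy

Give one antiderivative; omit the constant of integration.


The answer is -4*y*sin(3*y)/9 - 4*cos(3*y)/27 + cos(4*y).
Step 1. Rewrite: now ∫(-4*y*cos(3*y)/3) dy + ∫(-4*sin(4*y)) dy.
Step 2. Evaluate the standard form: now cos(4*y) + ∫(-4*y*cos(3*y)/3) dy.
Step 3. Integrate ∫(-4*y*cos(3*y)/3) dy by parts with u = y, dv = (-4*cos(3*y)/3) dy, so v = -4*sin(3*y)/9: now -4*y*sin(3*y)/9 + cos(4*y) + ∫(4*sin(3*y)/9) dy.
Step 4. Evaluate the standard form: now -4*y*sin(3*y)/9 - 4*cos(3*y)/27 + cos(4*y).
Answer: -4*y*sin(3*y)/9 - 4*cos(3*y)/27 + cos(4*y).


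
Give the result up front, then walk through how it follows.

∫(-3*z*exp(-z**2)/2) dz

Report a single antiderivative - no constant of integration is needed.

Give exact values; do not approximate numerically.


The answer is 3*exp(-z**2)/4.
Step 1. Substitute u = z**2, turning ∫(-3*z*exp(-z**2)/2) dz into ∫(-3*exp(-u)/4) du: now ∫(-3*exp(-u)/4) du.
Step 2. Evaluate the standard form: now 3*exp(-u)/4.
Step 3. Substitute back u = z**2: now 3*exp(-z**2)/4.
Answer: 3*exp(-z**2)/4.


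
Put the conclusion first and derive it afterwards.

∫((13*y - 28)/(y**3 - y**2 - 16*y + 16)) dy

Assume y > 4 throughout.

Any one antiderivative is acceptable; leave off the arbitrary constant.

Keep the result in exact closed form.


The answer is log(y - 4) + log(y - 1) - 2*log(y + 4).
Step 1. Decompose ∫((13*y - 28)/(y**3 - y**2 - 16*y + 16)) dy by partial fractions, (13*y - 28)/(y**3 - y**2 - 16*y + 16) = -2/(y + 4) + 1/(y - 1) + 1/(y - 4): now ∫(1/(y - 4)) dy + ∫(1/(y - 1)) dy + ∫(-2/(y + 4)) dy.
Step 2. Evaluate the standard form [assuming y > 4]: now log(y - 4) + ∫(1/(y - 1)) dy + ∫(-2/(y + 4)) dy.
Step 3. Evaluate the standard form [assuming y > 1]: now log(y - 4) + log(y - 1) + ∫(-2/(y + 4)) dy.
Step 4. Evaluate the standard form [assuming y > -4]: now log(y - 4) + log(y - 1) - 2*log(y + 4).
Answer: log(y - 4) + log(y - 1) - 2*log(y + 4).


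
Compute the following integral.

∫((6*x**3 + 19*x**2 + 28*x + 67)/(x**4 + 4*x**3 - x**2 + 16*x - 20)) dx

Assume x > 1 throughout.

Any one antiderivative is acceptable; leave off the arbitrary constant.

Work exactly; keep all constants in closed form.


Answer: 4*log(x - 1) + 2*log(x + 5) + atan(x/2)/2.


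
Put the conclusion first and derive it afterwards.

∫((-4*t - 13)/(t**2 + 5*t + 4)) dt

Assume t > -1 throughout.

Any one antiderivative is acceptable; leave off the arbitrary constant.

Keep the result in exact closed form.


The answer is -3*log(t + 1) - log(t + 4).
Step 1. Decompose ∫((-4*t - 13)/(t**2 + 5*t + 4)) dt by partial fractions, (-4*t - 13)/(t**2 + 5*t + 4) = -1/(t + 4) - 3/(t + 1): now ∫(-3/(t + 1)) dt + ∫(-1/(t + 4)) dt.
Step 2. Evaluate the standard form [assuming t > -4]: now -log(t + 4) + ∫(-3/(t + 1)) dt.
Step 3. Evaluate the standard form [assuming t > -1]: now -3*log(t + 1) - log(t + 4).
Answer: -3*log(t + 1) - log(t + 4).


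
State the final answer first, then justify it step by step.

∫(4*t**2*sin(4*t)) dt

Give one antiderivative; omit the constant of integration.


The answer is -t**2*cos(4*t) + t*sin(4*t)/2 + cos(4*t)/8.
Step 1. Integrate ∫(4*t**2*sin(4*t)) dt by parts with u = t**2, dv = (4*sin(4*t)) dt, so v = -cos(4*t): now -t**2*cos(4*t) + ∫(2*t*cos(4*t)) dt.
Step 2. Integrate ∫(2*t*cos(4*t)) dt by parts with u = t, dv = (2*cos(4*t)) dt, so v = sin(4*t)/2: now -t**2*cos(4*t) + t*sin(4*t)/2 + ∫(-sin(4*t)/2) dt.
Step 3. Evaluate the standard form: now -t**2*cos(4*t) + t*sin(4*t)/2 + cos(4*t)/8.
Answer: -t**2*cos(4*t) + t*sin(4*t)/2 + cos(4*t)/8.


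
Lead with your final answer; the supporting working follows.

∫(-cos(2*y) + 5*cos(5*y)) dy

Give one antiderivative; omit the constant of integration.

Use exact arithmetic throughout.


The answer is -sin(2*y)/2 + sin(5*y).
Step 1. Rewrite: now ∫(-cos(2*y)) dy + ∫(5*cos(5*y)) dy.
Step 2. Evaluate the standard form: now -sin(2*y)/2 + ∫(5*cos(5*y)) dy.
Step 3. Evaluate the standard form: now -sin(2*y)/2 + sin(5*y).
Answer: -sin(2*y)/2 + sin(5*y).


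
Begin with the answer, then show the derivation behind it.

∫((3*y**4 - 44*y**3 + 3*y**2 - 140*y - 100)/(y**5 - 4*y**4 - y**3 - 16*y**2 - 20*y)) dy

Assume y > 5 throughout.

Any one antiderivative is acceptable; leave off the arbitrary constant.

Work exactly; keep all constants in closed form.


The answer is 5*log(y) - 5*log(y - 5) + 3*log(y + 1) - 2*atan(y/2).
Step 1. Decompose ∫((3*y**4 - 44*y**3 + 3*y**2 - 140*y - 100)/(y**5 - 4*y**4 - y**3 - 16*y**2 - 20*y)) dy by partial fractions, (3*y**4 - 44*y**3 + 3*y**2 - 140*y - 100)/(y**5 - 4*y**4 - y**3 - 16*y**2 - 20*y) = -4/(y**2 + 4) + 3/(y + 1) - 5/(y - 5) + 5/y: now ∫(5/y) dy + ∫(-5/(y - 5)) dy + ∫(3/(y + 1)) dy + ∫(-4/(y**2 + 4)) dy.
Step 2. Evaluate the standard form [assuming y > 0]: now 5*log(y) + ∫(-5/(y - 5)) dy + ∫(3/(y + 1)) dy + ∫(-4/(y**2 + 4)) dy.
Step 3. Evaluate the standard form [assuming y > 5]: now 5*log(y) - 5*log(y - 5) + ∫(3/(y + 1)) dy + ∫(-4/(y**2 + 4)) dy.
Step 4. Evaluate the standard form [assuming y > -1]: now 5*log(y) - 5*log(y - 5) + 3*log(y + 1) + ∫(-4/(y**2 + 4)) dy.
Step 5. Evaluate the standard form: now 5*log(y) - 5*log(y - 5) + 3*log(y + 1) - 2*atan(y/2).
Answer: 5*log(y) - 5*log(y - 5) + 3*log(y + 1) - 2*atan(y/2).


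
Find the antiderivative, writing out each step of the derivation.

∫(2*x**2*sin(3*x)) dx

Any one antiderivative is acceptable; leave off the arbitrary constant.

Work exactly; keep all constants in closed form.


Step 1. Integrate ∫(2*x**2*sin(3*x)) dx by parts with u = x**2, dv = (2*sin(3*x)) dx, so v = -2*cos(3*x)/3: now -2*x**2*cos(3*x)/3 + ∫(4*x*cos(3*x)/3) dx.
Step 2. Integrate ∫(4*x*cos(3*x)/3) dx by parts with u = x, dv = (4*cos(3*x)/3) dx, so v = 4*sin(3*x)/9: now -2*x**2*cos(3*x)/3 + 4*x*sin(3*x)/9 + ∫(-4*sin(3*x)/9) dx.
Step 3. Evaluate the standard form: now -2*x**2*cos(3*x)/3 + 4*x*sin(3*x)/9 + 4*cos(3*x)/27.
Answer: -2*x**2*cos(3*x)/3 + 4*x*sin(3*x)/9 + 4*cos(3*x)/27.


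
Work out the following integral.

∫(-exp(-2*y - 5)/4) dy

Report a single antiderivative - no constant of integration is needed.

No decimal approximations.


Answer: exp(-2*y - 5)/8.


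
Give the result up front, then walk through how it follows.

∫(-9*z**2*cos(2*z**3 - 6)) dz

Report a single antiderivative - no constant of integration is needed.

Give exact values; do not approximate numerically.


The answer is -3*sin(2*z**3 - 6)/2.
Step 1. Substitute u = z**3 - 3, turning ∫(-9*z**2*cos(2*z**3 - 6)) dz into ∫(-3*cos(2*u)) du: now ∫(-3*cos(2*u)) du.
Step 2. Evaluate the standard form: now -3*sin(2*u)/2.
Step 3. Substitute back u = z**3 - 3: now -3*sin(2*z**3 - 6)/2.
Answer: -3*sin(2*z**3 - 6)/2.


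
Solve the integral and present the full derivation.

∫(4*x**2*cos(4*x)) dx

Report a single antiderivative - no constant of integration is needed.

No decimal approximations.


Step 1. Integrate ∫(4*x**2*cos(4*x)) dx by parts with u = x**2, dv = (4*cos(4*x)) dx, so v = sin(4*x): now x**2*sin(4*x) + ∫(-2*x*sin(4*x)) dx.
Step 2. Integrate ∫(-2*x*sin(4*x)) dx by parts with u = x, dv = (-2*sin(4*x)) dx, so v = cos(4*x)/2: now x**2*sin(4*x) + x*cos(4*x)/2 + ∫(-cos(4*x)/2) dx.
Step 3. Evaluate the standard form: now x**2*sin(4*x) + x*cos(4*x)/2 - sin(4*x)/8.
Answer: x**2*sin(4*x) + x*cos(4*x)/2 - sin(4*x)/8.


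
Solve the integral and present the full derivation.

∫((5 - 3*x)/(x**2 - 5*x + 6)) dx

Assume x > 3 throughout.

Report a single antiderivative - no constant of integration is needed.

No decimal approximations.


Step 1. Decompose ∫((5 - 3*x)/(x**2 - 5*x + 6)) dx by partial fractions, (5 - 3*x)/(x**2 - 5*x + 6) = 1/(x - 2) - 4/(x - 3): now ∫(-4/(x - 3)) dx + ∫(1/(x - 2)) dx.
Step 2. Evaluate the standard form [assuming x > 2]: now log(x - 2) + ∫(-4/(x - 3)) dx.
Step 3. Evaluate the standard form [assuming x > 3]: now -4*log(x - 3) + log(x - 2).
Answer: -4*log(x - 3) + log(x - 2).


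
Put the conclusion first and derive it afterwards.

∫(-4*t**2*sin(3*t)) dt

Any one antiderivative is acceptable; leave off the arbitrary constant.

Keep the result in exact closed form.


The answer is 4*t**2*cos(3*t)/3 - 8*t*sin(3*t)/9 - 8*cos(3*t)/27.
Step 1. Integrate ∫(-4*t**2*sin(3*t)) dt by parts with u = t**2, dv = (-4*sin(3*t)) dt, so v = 4*cos(3*t)/3: now 4*t**2*cos(3*t)/3 + ∫(-8*t*cos(3*t)/3) dt.
Step 2. Integrate ∫(-8*t*cos(3*t)/3) dt by parts with u = t, dv = (-8*cos(3*t)/3) dt, so v = -8*sin(3*t)/9: now 4*t**2*cos(3*t)/3 - 8*t*sin(3*t)/9 + ∫(8*sin(3*t)/9) dt.
Step 3. Evaluate the standard form: now 4*t**2*cos(3*t)/3 - 8*t*sin(3*t)/9 - 8*cos(3*t)/27.
Answer: 4*t**2*cos(3*t)/3 - 8*t*sin(3*t)/9 - 8*cos(3*t)/27.


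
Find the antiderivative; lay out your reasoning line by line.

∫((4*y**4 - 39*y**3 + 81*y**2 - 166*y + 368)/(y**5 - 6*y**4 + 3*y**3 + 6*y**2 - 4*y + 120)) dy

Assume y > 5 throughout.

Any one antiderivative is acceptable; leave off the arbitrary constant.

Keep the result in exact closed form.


Step 1. Decompose ∫((4*y**4 - 39*y**3 + 81*y**2 - 166*y + 368)/(y**5 - 6*y**4 + 3*y**3 + 6*y**2 - 4*y + 120)) dy by partial fractions, (4*y**4 - 39*y**3 + 81*y**2 - 166*y + 368)/(y**5 - 6*y**4 + 3*y**3 + 6*y**2 - 4*y + 120) = 2/(y**2 + 4) + 5/(y + 2) + 1/(y - 3) - 2/(y - 5): now ∫(-2/(y - 5)) dy + ∫(1/(y - 3)) dy + ∫(5/(y + 2)) dy + ∫(2/(y**2 + 4)) dy.
Step 2. Evaluate the standard form [assuming y > 3]: now log(y - 3) + ∫(-2/(y - 5)) dy + ∫(5/(y + 2)) dy + ∫(2/(y**2 + 4)) dy.
Step 3. Evaluate the standard form [assuming y > -2]: now log(y - 3) + 5*log(y + 2) + ∫(-2/(y - 5)) dy + ∫(2/(y**2 + 4)) dy.
Step 4. Evaluate the standard form [assuming y > 5]: now -2*log(y - 5) + log(y - 3) + 5*log(y + 2) + ∫(2/(y**2 + 4)) dy.
Step 5. Evaluate the standard form: now -2*log(y - 5) + log(y - 3) + 5*log(y + 2) + atan(y/2).
Answer: -2*log(y - 5) + log(y - 3) + 5*log(y + 2) + atan(y/2).


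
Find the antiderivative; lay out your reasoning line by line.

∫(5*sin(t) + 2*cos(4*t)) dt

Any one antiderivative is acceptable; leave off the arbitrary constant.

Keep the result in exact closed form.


Step 1. Rewrite: now ∫(5*sin(t)) dt + ∫(2*cos(4*t)) dt.
Step 2. Evaluate the standard form: now sin(4*t)/2 + ∫(5*sin(t)) dt.
Step 3. Evaluate the standard form: now sin(4*t)/2 - 5*cos(t).
Answer: sin(4*t)/2 - 5*cos(t).


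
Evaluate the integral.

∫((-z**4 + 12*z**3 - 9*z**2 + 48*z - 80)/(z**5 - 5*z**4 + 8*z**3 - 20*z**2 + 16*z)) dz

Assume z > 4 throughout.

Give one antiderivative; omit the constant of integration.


Answer: -5*log(z) + 2*log(z - 4) + 2*log(z - 1) - 3*atan(z/2)/2.


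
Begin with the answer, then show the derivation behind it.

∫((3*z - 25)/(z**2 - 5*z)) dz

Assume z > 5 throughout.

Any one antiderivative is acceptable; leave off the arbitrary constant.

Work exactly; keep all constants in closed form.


The answer is 5*log(z) - 2*log(z - 5).
Step 1. Decompose ∫((3*z - 25)/(z**2 - 5*z)) dz by partial fractions, (3*z - 25)/(z**2 - 5*z) = -2/(z - 5) + 5/z: now ∫(5/z) dz + ∫(-2/(z - 5)) dz.
Step 2. Evaluate the standard form [assuming z > 0]: now 5*log(z) + ∫(-2/(z - 5)) dz.
Step 3. Evaluate the standard form [assuming z > 5]: now 5*log(z) - 2*log(z - 5).
Answer: 5*log(z) - 2*log(z - 5).


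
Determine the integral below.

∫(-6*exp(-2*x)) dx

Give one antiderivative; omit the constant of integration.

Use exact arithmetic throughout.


Answer: 3*exp(-2*x).


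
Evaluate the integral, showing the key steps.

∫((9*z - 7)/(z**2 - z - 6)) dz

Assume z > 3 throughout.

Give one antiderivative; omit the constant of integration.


Step 1. Decompose ∫((9*z - 7)/(z**2 - z - 6)) dz by partial fractions, (9*z - 7)/(z**2 - z - 6) = 5/(z + 2) + 4/(z - 3): now ∫(4/(z - 3)) dz + ∫(5/(z + 2)) dz.
Step 2. Evaluate the standard form [assuming z > -2]: now 5*log(z + 2) + ∫(4/(z - 3)) dz.
Step 3. Evaluate the standard form [assuming z > 3]: now 4*log(z - 3) + 5*log(z + 2).
Answer: 4*log(z - 3) + 5*log(z + 2).


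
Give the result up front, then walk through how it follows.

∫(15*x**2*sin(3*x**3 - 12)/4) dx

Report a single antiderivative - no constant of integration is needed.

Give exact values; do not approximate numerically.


The answer is -5*cos(3*x**3 - 12)/12.
Step 1. Substitute u = x**3 - 4, turning ∫(15*x**2*sin(3*x**3 - 12)/4) dx into ∫(5*sin(3*u)/4) du: now ∫(5*sin(3*u)/4) du.
Step 2. Evaluate the standard form: now -5*cos(3*u)/12.
Step 3. Substitute back u = x**3 - 4: now -5*cos(3*x**3 - 12)/12.
Answer: -5*cos(3*x**3 - 12)/12.


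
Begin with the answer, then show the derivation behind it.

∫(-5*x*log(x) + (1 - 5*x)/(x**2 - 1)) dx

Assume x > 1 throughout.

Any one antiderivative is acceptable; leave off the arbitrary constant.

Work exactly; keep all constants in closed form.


The answer is -5*x**2*log(x)/2 + 5*x**2/4 - 2*log(x - 1) - 3*log(x + 1).
Step 1. Rewrite: now ∫(-5*x*log(x)) dx + ∫((1 - 5*x)/(x**2 - 1)) dx.
Step 2. Integrate ∫(-5*x*log(x)) dx by parts with u = log(x), dv = (-5*x) dx, so v = -5*x**2/2 [assuming x > 0]: now -5*x**2*log(x)/2 + ∫(5*x/2) dx + ∫((1 - 5*x)/(x**2 - 1)) dx.
Step 3. Evaluate the standard form: now -5*x**2*log(x)/2 + 5*x**2/4 + ∫((1 - 5*x)/(x**2 - 1)) dx.
Step 4. Decompose ∫((1 - 5*x)/(x**2 - 1)) dx by partial fractions, (1 - 5*x)/(x**2 - 1) = -3/(x + 1) - 2/(x - 1): now -5*x**2*log(x)/2 + 5*x**2/4 + ∫(-2/(x - 1)) dx + ∫(-3/(x + 1)) dx.
Step 5. Evaluate the standard form [assuming x > 1]: now -5*x**2*log(x)/2 + 5*x**2/4 - 2*log(x - 1) + ∫(-3/(x + 1)) dx.
Step 6. Evaluate the standard form [assuming x > -1]: now -5*x**2*log(x)/2 + 5*x**2/4 - 2*log(x - 1) - 3*log(x + 1).
Answer: -5*x**2*log(x)/2 + 5*x**2/4 - 2*log(x - 1) - 3*log(x + 1).


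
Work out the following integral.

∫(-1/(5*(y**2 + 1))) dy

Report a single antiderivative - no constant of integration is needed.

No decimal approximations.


Answer: -atan(y)/5.


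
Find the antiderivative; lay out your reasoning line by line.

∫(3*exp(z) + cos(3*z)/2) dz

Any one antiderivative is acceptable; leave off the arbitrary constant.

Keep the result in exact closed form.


Step 1. Rewrite: now ∫(3*exp(z)) dz + ∫(cos(3*z)/2) dz.
Step 2. Evaluate the standard form: now 3*exp(z) + ∫(cos(3*z)/2) dz.
Step 3. Evaluate the standard form: now 3*exp(z) + sin(3*z)/6.
Answer: 3*exp(z) + sin(3*z)/6.


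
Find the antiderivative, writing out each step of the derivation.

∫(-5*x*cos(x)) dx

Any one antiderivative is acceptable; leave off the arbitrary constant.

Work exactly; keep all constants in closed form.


Step 1. Integrate ∫(-5*x*cos(x)) dx by parts with u = x, dv = (-5*cos(x)) dx, so v = -5*sin(x): now -5*x*sin(x) + ∫(5*sin(x)) dx.
Step 2. Evaluate the standard form: now -5*x*sin(x) - 5*cos(x).
Answer: -5*x*sin(x) - 5*cos(x).


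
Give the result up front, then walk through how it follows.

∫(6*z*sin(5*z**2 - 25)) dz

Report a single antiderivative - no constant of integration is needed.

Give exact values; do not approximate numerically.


The answer is -3*cos(5*z**2 - 25)/5.
Step 1. Substitute u = z**2 - 5, turning ∫(6*z*sin(5*z**2 - 25)) dz into ∫(3*sin(5*u)) du: now ∫(3*sin(5*u)) du.
Step 2. Evaluate the standard form: now -3*cos(5*u)/5.
Step 3. Substitute back u = z**2 - 5: now -3*cos(5*z**2 - 25)/5.
Answer: -3*cos(5*z**2 - 25)/5.


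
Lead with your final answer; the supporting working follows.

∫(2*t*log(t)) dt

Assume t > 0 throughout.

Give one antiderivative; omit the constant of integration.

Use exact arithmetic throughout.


The answer is t**2*log(t) - t**2/2.
Step 1. Integrate ∫(2*t*log(t)) dt by parts with u = log(t), dv = (2*t) dt, so v = t**2 [assuming t > 0]: now t**2*log(t) + ∫(-t) dt.
Step 2. Evaluate the standard form: now t**2*log(t) - t**2/2.
Answer: t**2*log(t) - t**2/2.


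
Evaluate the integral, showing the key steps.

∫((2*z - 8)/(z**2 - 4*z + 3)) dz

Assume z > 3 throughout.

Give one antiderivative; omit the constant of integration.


Step 1. Decompose ∫((2*z - 8)/(z**2 - 4*z + 3)) dz by partial fractions, (2*z - 8)/(z**2 - 4*z + 3) = 3/(z - 1) - 1/(z - 3): now ∫(-1/(z - 3)) dz + ∫(3/(z - 1)) dz.
Step 2. Evaluate the standard form [assuming z > 1]: now 3*log(z - 1) + ∫(-1/(z - 3)) dz.
Step 3. Evaluate the standard form [assuming z > 3]: now -log(z - 3) + 3*log(z - 1).
Answer: -log(z - 3) + 3*log(z - 1).


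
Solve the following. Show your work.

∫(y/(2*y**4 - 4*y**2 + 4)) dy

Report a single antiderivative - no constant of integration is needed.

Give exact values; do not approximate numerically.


Step 1. Substitute u = y**2 - 1, turning ∫(y/(2*y**4 - 4*y**2 + 4)) dy into ∫(1/(4*(u**2 + 1))) du: now ∫(1/(4*(u**2 + 1))) du.
Step 2. Evaluate the standard form: now atan(u)/4.
Step 3. Substitute back u = y**2 - 1: now atan(y**2 - 1)/4.
Answer: atan(y**2 - 1)/4.


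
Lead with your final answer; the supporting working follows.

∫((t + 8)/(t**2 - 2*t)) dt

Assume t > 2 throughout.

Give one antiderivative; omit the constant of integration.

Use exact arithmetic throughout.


The answer is -4*log(t) + 5*log(t - 2).
Step 1. Decompose ∫((t + 8)/(t**2 - 2*t)) dt by partial fractions, (t + 8)/(t**2 - 2*t) = 5/(t - 2) - 4/t: now ∫(-4/t) dt + ∫(5/(t - 2)) dt.
Step 2. Evaluate the standard form [assuming t > 0]: now -4*log(t) + ∫(5/(t - 2)) dt.
Step 3. Evaluate the standard form [assuming t > 2]: now -4*log(t) + 5*log(t - 2).
Answer: -4*log(t) + 5*log(t - 2).


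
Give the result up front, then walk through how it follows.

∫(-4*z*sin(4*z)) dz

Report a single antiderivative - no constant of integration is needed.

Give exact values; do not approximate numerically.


The answer is z*cos(4*z) - sin(4*z)/4.
Step 1. Integrate ∫(-4*z*sin(4*z)) dz by parts with u = z, dv = (-4*sin(4*z)) dz, so v = cos(4*z): now z*cos(4*z) + ∫(-cos(4*z)) dz.
Step 2. Evaluate the standard form: now z*cos(4*z) - sin(4*z)/4.
Answer: z*cos(4*z) - sin(4*z)/4.


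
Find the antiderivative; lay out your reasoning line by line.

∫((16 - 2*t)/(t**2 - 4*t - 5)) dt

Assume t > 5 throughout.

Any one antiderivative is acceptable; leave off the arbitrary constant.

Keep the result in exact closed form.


Step 1. Decompose ∫((16 - 2*t)/(t**2 - 4*t - 5)) dt by partial fractions, (16 - 2*t)/(t**2 - 4*t - 5) = -3/(t + 1) + 1/(t - 5): now ∫(1/(t - 5)) dt + ∫(-3/(t + 1)) dt.
Step 2. Evaluate the standard form [assuming t > -1]: now -3*log(t + 1) + ∫(1/(t - 5)) dt.
Step 3. Evaluate the standard form [assuming t > 5]: now log(t - 5) - 3*log(t + 1).
Answer: log(t - 5) - 3*log(t + 1).


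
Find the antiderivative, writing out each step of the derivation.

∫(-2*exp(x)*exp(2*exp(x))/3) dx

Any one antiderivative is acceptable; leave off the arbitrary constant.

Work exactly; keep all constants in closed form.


Step 1. Substitute u = exp(x), turning ∫(-2*exp(x)*exp(2*exp(x))/3) dx into ∫(-2*exp(2*u)/3) du: now ∫(-2*exp(2*u)/3) du.
Step 2. Evaluate the standard form: now -exp(2*u)/3.
Step 3. Substitute back u = exp(x): now -exp(2*exp(x))/3.
Answer: -exp(2*exp(x))/3.


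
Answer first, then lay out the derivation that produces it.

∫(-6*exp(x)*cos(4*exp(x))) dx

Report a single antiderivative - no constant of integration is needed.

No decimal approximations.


The answer is -3*sin(4*exp(x))/2.
Step 1. Substitute u = exp(x), turning ∫(-6*exp(x)*cos(4*exp(x))) dx into ∫(-6*cos(4*u)) du: now ∫(-6*cos(4*u)) du.
Step 2. Evaluate the standard form: now -3*sin(4*u)/2.
Step 3. Substitute back u = exp(x): now -3*sin(4*exp(x))/2.
Answer: -3*sin(4*exp(x))/2.


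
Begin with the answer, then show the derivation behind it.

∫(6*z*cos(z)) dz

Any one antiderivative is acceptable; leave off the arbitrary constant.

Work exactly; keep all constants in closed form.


The answer is 6*z*sin(z) + 6*cos(z).
Step 1. Integrate ∫(6*z*cos(z)) dz by parts with u = z, dv = (6*cos(z)) dz, so v = 6*sin(z): now 6*z*sin(z) + ∫(-6*sin(z)) dz.
Step 2. Evaluate the standard form: now 6*z*sin(z) + 6*cos(z).
Answer: 6*z*sin(z) + 6*cos(z).


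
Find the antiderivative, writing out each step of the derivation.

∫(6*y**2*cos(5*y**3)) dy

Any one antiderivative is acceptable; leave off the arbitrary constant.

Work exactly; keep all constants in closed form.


Step 1. Substitute u = y**3, turning ∫(6*y**2*cos(5*y**3)) dy into ∫(2*cos(5*u)) du: now ∫(2*cos(5*u)) du.
Step 2. Evaluate the standard form: now 2*sin(5*u)/5.
Step 3. Substitute back u = y**3: now 2*sin(5*y**3)/5.
Answer: 2*sin(5*y**3)/5.


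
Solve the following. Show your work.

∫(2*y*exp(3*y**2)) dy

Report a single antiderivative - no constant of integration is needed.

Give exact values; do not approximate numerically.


Step 1. Substitute u = y**2, turning ∫(2*y*exp(3*y**2)) dy into ∫(exp(3*u)) du: now ∫(exp(3*u)) du.
Step 2. Evaluate the standard form: now exp(3*u)/3.
Step 3. Substitute back u = y**2: now exp(3*y**2)/3.
Answer: exp(3*y**2)/3.


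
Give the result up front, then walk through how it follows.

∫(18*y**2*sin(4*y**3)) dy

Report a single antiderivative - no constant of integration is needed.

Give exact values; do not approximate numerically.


The answer is -3*cos(4*y**3)/2.
Step 1. Substitute u = y**3, turning ∫(18*y**2*sin(4*y**3)) dy into ∫(6*sin(4*u)) du: now ∫(6*sin(4*u)) du.
Step 2. Evaluate the standard form: now -3*cos(4*u)/2.
Step 3. Substitute back u = y**3: now -3*cos(4*y**3)/2.
Answer: -3*cos(4*y**3)/2.


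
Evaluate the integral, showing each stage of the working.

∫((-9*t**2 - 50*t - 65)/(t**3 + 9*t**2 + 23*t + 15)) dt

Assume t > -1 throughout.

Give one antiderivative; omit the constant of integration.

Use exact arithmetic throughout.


Step 1. Decompose ∫((-9*t**2 - 50*t - 65)/(t**3 + 9*t**2 + 23*t + 15)) dt by partial fractions, (-9*t**2 - 50*t - 65)/(t**3 + 9*t**2 + 23*t + 15) = -5/(t + 5) - 1/(t + 3) - 3/(t + 1): now ∫(-3/(t + 1)) dt + ∫(-1/(t + 3)) dt + ∫(-5/(t + 5)) dt.
Step 2. Evaluate the standard form [assuming t > -3]: now -log(t + 3) + ∫(-3/(t + 1)) dt + ∫(-5/(t + 5)) dt.
Step 3. Evaluate the standard form [assuming t > -1]: now -3*log(t + 1) - log(t + 3) + ∫(-5/(t + 5)) dt.
Step 4. Evaluate the standard form [assuming t > -5]: now -3*log(t + 1) - log(t + 3) - 5*log(t + 5).
Answer: -3*log(t + 1) - log(t + 3) - 5*log(t + 5).


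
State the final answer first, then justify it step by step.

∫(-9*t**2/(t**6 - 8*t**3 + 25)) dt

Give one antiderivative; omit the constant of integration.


The answer is -atan(t**3/3 - 4/3).
Step 1. Substitute u = t**3 - 4, turning ∫(-9*t**2/(t**6 - 8*t**3 + 25)) dt into ∫(-3/(u**2 + 9)) du: now ∫(-3/(u**2 + 9)) du.
Step 2. Evaluate the standard form: now -atan(u/3).
Step 3. Substitute back u = t**3 - 4: now -atan(t**3/3 - 4/3).
Answer: -atan(t**3/3 - 4/3).


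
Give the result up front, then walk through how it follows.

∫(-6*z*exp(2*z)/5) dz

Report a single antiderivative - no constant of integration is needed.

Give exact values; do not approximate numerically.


The answer is -3*z*exp(2*z)/5 + 3*exp(2*z)/10.
Step 1. Integrate ∫(-6*z*exp(2*z)/5) dz by parts with u = z, dv = (-6*exp(2*z)/5) dz, so v = -3*exp(2*z)/5: now -3*z*exp(2*z)/5 + ∫(3*exp(2*z)/5) dz.
Step 2. Evaluate the standard form: now -3*z*exp(2*z)/5 + 3*exp(2*z)/10.
Answer: -3*z*exp(2*z)/5 + 3*exp(2*z)/10.


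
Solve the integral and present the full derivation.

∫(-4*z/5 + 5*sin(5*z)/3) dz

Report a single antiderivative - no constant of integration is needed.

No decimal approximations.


Step 1. Rewrite: now ∫(-4*z/5) dz + ∫(5*sin(5*z)/3) dz.
Step 2. Evaluate the standard form: now -2*z**2/5 + ∫(5*sin(5*z)/3) dz.
Step 3. Evaluate the standard form: now -2*z**2/5 - cos(5*z)/3.
Answer: -2*z**2/5 - cos(5*z)/3.


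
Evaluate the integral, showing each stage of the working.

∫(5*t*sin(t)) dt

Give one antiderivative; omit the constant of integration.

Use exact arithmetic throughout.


Step 1. Integrate ∫(5*t*sin(t)) dt by parts with u = t, dv = (5*sin(t)) dt, so v = -5*cos(t): now -5*t*cos(t) + ∫(5*cos(t)) dt.
Step 2. Evaluate the standard form: now -5*t*cos(t) + 5*sin(t).
Answer: -5*t*cos(t) + 5*sin(t).


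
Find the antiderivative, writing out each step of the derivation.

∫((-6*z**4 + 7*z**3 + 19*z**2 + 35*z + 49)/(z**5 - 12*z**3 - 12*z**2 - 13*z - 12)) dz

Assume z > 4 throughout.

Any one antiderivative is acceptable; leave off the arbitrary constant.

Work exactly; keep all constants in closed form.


Step 1. Decompose ∫((-6*z**4 + 7*z**3 + 19*z**2 + 35*z + 49)/(z**5 - 12*z**3 - 12*z**2 - 13*z - 12)) dz by partial fractions, (-6*z**4 + 7*z**3 + 19*z**2 + 35*z + 49)/(z**5 - 12*z**3 - 12*z**2 - 13*z - 12) = -2/(z**2 + 1) - 4/(z + 3) - 1/(z + 1) - 1/(z - 4): now ∫(-1/(z - 4)) dz + ∫(-1/(z + 1)) dz + ∫(-4/(z + 3)) dz + ∫(-2/(z**2 + 1)) dz.
Step 2. Evaluate the standard form [assuming z > -3]: now -4*log(z + 3) + ∫(-1/(z - 4)) dz + ∫(-1/(z + 1)) dz + ∫(-2/(z**2 + 1)) dz.
Step 3. Evaluate the standard form [assuming z > 4]: now -log(z - 4) - 4*log(z + 3) + ∫(-1/(z + 1)) dz + ∫(-2/(z**2 + 1)) dz.
Step 4. Evaluate the standard form [assuming z > -1]: now -log(z - 4) - log(z + 1) - 4*log(z + 3) + ∫(-2/(z**2 + 1)) dz.
Step 5. Evaluate the standard form: now -log(z - 4) - log(z + 1) - 4*log(z + 3) - 2*atan(z).
Answer: -log(z - 4) - log(z + 1) - 4*log(z + 3) - 2*atan(z).


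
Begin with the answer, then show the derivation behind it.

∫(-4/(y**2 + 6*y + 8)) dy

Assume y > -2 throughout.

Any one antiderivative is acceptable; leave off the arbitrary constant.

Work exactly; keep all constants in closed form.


The answer is -2*log(y + 2) + 2*log(y + 4).
Step 1. Decompose ∫(-4/(y**2 + 6*y + 8)) dy by partial fractions, -4/(y**2 + 6*y + 8) = 2/(y + 4) - 2/(y + 2): now ∫(-2/(y + 2)) dy + ∫(2/(y + 4)) dy.
Step 2. Evaluate the standard form [assuming y > -4]: now 2*log(y + 4) + ∫(-2/(y + 2)) dy.
Step 3. Evaluate the standard form [assuming y > -2]: now -2*log(y + 2) + 2*log(y + 4).
Answer: -2*log(y + 2) + 2*log(y + 4).


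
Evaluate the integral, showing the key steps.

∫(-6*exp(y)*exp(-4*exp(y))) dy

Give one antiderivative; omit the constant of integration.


Step 1. Substitute u = exp(y), turning ∫(-6*exp(y)*exp(-4*exp(y))) dy into ∫(-6*exp(-4*u)) du: now ∫(-6*exp(-4*u)) du.
Step 2. Evaluate the standard form: now 3*exp(-4*u)/2.
Step 3. Substitute back u = exp(y): now 3*exp(-4*exp(y))/2.
Answer: 3*exp(-4*exp(y))/2.


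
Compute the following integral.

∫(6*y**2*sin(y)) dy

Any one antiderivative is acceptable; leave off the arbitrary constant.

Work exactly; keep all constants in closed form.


Answer: -6*y**2*cos(y) + 12*y*sin(y) + 12*cos(y).


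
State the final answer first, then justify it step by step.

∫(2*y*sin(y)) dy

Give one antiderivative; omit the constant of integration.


The answer is -2*y*cos(y) + 2*sin(y).
Step 1. Integrate ∫(2*y*sin(y)) dy by parts with u = y, dv = (2*sin(y)) dy, so v = -2*cos(y): now -2*y*cos(y) + ∫(2*cos(y)) dy.
Step 2. Evaluate the standard form: now -2*y*cos(y) + 2*sin(y).
Answer: -2*y*cos(y) + 2*sin(y).


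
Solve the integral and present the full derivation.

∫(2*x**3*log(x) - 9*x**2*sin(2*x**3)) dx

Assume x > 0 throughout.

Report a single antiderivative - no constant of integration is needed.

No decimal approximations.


Step 1. Rewrite: now ∫(-9*x**2*sin(2*x**3)) dx + ∫(2*x**3*log(x)) dx.
Step 2. Substitute u = x**3, turning ∫(-9*x**2*sin(2*x**3)) dx into ∫(-3*sin(2*u)) du: now ∫(2*x**3*log(x)) dx + ∫(-3*sin(2*u)) du.
Step 3. Evaluate the standard form: now 3*cos(2*u)/2 + ∫(2*x**3*log(x)) dx.
Step 4. Substitute back u = x**3: now 3*cos(2*x**3)/2 + ∫(2*x**3*log(x)) dx.
Step 5. Integrate ∫(2*x**3*log(x)) dx by parts with u = log(x), dv = (2*x**3) dx, so v = x**4/2 [assuming x > 0]: now x**4*log(x)/2 + 3*cos(2*x**3)/2 + ∫(-x**3/2) dx.
Step 6. Evaluate the standard form: now x**4*log(x)/2 - x**4/8 + 3*cos(2*x**3)/2.
Answer: x**4*log(x)/2 - x**4/8 + 3*cos(2*x**3)/2.


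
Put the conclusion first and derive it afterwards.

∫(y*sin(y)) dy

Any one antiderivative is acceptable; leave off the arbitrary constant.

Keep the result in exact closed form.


The answer is -y*cos(y) + sin(y).
Step 1. Integrate ∫(y*sin(y)) dy by parts with u = y, dv = (sin(y)) dy, so v = -cos(y): now -y*cos(y) + ∫(cos(y)) dy.
Step 2. Evaluate the standard form: now -y*cos(y) + sin(y).
Answer: -y*cos(y) + sin(y).


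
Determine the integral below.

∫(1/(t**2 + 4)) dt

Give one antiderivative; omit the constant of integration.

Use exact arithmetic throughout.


Answer: atan(t/2)/2.


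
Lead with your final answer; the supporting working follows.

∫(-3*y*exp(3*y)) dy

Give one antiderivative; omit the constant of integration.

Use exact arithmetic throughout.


The answer is -y*exp(3*y) + exp(3*y)/3.
Step 1. Integrate ∫(-3*y*exp(3*y)) dy by parts with u = y, dv = (-3*exp(3*y)) dy, so v = -exp(3*y): now -y*exp(3*y) + ∫(exp(3*y)) dy.
Step 2. Evaluate the standard form: now -y*exp(3*y) + exp(3*y)/3.
Answer: -y*exp(3*y) + exp(3*y)/3.


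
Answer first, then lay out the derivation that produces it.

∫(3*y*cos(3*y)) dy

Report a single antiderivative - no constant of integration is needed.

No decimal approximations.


The answer is y*sin(3*y) + cos(3*y)/3.
Step 1. Integrate ∫(3*y*cos(3*y)) dy by parts with u = y, dv = (3*cos(3*y)) dy, so v = sin(3*y): now y*sin(3*y) + ∫(-sin(3*y)) dy.
Step 2. Evaluate the standard form: now y*sin(3*y) + cos(3*y)/3.
Answer: y*sin(3*y) + cos(3*y)/3.


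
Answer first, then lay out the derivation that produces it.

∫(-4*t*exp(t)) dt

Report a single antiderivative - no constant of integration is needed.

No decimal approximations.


The answer is -4*t*exp(t) + 4*exp(t).
Step 1. Integrate ∫(-4*t*exp(t)) dt by parts with u = t, dv = (-4*exp(t)) dt, so v = -4*exp(t): now -4*t*exp(t) + ∫(4*exp(t)) dt.
Step 2. Evaluate the standard form: now -4*t*exp(t) + 4*exp(t).
Answer: -4*t*exp(t) + 4*exp(t).


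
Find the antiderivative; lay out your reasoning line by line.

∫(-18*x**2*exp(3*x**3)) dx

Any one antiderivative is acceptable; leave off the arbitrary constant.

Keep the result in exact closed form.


Step 1. Substitute u = x**3, turning ∫(-18*x**2*exp(3*x**3)) dx into ∫(-6*exp(3*u)) du: now ∫(-6*exp(3*u)) du.
Step 2. Evaluate the standard form: now -2*exp(3*u).
Step 3. Substitute back u = x**3: now -2*exp(3*x**3).
Answer: -2*exp(3*x**3).


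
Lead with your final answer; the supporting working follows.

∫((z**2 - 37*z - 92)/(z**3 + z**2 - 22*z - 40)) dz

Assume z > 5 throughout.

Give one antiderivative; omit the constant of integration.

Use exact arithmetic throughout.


The answer is -4*log(z - 5) + log(z + 2) + 4*log(z + 4).
Step 1. Decompose ∫((z**2 - 37*z - 92)/(z**3 + z**2 - 22*z - 40)) dz by partial fractions, (z**2 - 37*z - 92)/(z**3 + z**2 - 22*z - 40) = 4/(z + 4) + 1/(z + 2) - 4/(z - 5): now ∫(-4/(z - 5)) dz + ∫(1/(z + 2)) dz + ∫(4/(z + 4)) dz.
Step 2. Evaluate the standard form [assuming z > -2]: now log(z + 2) + ∫(-4/(z - 5)) dz + ∫(4/(z + 4)) dz.
Step 3. Evaluate the standard form [assuming z > 5]: now -4*log(z - 5) + log(z + 2) + ∫(4/(z + 4)) dz.
Step 4. Evaluate the standard form [assuming z > -4]: now -4*log(z - 5) + log(z + 2) + 4*log(z + 4).
Answer: -4*log(z - 5) + log(z + 2) + 4*log(z + 4).


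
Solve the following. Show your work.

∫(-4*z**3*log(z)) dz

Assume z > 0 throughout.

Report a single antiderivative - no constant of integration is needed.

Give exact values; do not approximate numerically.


Step 1. Integrate ∫(-4*z**3*log(z)) dz by parts with u = log(z), dv = (-4*z**3) dz, so v = -z**4 [assuming z > 0]: now -z**4*log(z) + ∫(z**3) dz.
Step 2. Evaluate the standard form: now -z**4*log(z) + z**4/4.
Answer: -z**4*log(z) + z**4/4.


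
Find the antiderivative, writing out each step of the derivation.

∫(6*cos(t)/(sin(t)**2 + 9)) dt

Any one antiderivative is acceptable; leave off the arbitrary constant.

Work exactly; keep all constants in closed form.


Step 1. Substitute u = sin(t), turning ∫(6*cos(t)/(sin(t)**2 + 9)) dt into ∫(6/(u**2 + 9)) du: now ∫(6/(u**2 + 9)) du.
Step 2. Evaluate the standard form: now 2*atan(u/3).
Step 3. Substitute back u = sin(t): now 2*atan(sin(t)/3).
Answer: 2*atan(sin(t)/3).


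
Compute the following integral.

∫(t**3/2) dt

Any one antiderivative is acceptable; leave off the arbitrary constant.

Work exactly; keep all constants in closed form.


Answer: t**4/8.


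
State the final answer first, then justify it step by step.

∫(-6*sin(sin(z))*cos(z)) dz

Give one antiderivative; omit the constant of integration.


The answer is 6*cos(sin(z)).
Step 1. Substitute u = sin(z), turning ∫(-6*sin(sin(z))*cos(z)) dz into ∫(-6*sin(u)) du: now ∫(-6*sin(u)) du.
Step 2. Evaluate the standard form: now 6*cos(u).
Step 3. Substitute back u = sin(z): now 6*cos(sin(z)).
Answer: 6*cos(sin(z)).


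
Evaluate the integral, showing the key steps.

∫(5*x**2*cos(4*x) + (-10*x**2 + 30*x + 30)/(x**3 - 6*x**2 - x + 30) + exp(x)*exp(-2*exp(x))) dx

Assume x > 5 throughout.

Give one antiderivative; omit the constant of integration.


Step 1. Rewrite: now ∫(5*x**2*cos(4*x)) dx + ∫((-10*x**2 + 30*x + 30)/(x**3 - 6*x**2 - x + 30)) dx + ∫(exp(x)*exp(-2*exp(x))) dx.
Step 2. Decompose ∫((-10*x**2 + 30*x + 30)/(x**3 - 6*x**2 - x + 30)) dx by partial fractions, (-10*x**2 + 30*x + 30)/(x**3 - 6*x**2 - x + 30) = -2/(x + 2) - 3/(x - 3) - 5/(x - 5): now ∫(5*x**2*cos(4*x)) dx + ∫(exp(x)*exp(-2*exp(x))) dx + ∫(-5/(x - 5)) dx + ∫(-3/(x - 3)) dx + ∫(-2/(x + 2)) dx.
Step 3. Evaluate the standard form [assuming x > 3]: now -3*log(x - 3) + ∫(5*x**2*cos(4*x)) dx + ∫(exp(x)*exp(-2*exp(x))) dx + ∫(-5/(x - 5)) dx + ∫(-2/(x + 2)) dx.
Step 4. Evaluate the standard form [assuming x > 5]: now -5*log(x - 5) - 3*log(x - 3) + ∫(5*x**2*cos(4*x)) dx + ∫(exp(x)*exp(-2*exp(x))) dx + ∫(-2/(x + 2)) dx.
Step 5. Evaluate the standard form [assuming x > -2]: now -5*log(x - 5) - 3*log(x - 3) - 2*log(x + 2) + ∫(5*x**2*cos(4*x)) dx + ∫(exp(x)*exp(-2*exp(x))) dx.
Step 6. Substitute u = exp(x), turning ∫(exp(x)*exp(-2*exp(x))) dx into ∫(exp(-2*u)) du: now -5*log(x - 5) - 3*log(x - 3) - 2*log(x + 2) + ∫(5*x**2*cos(4*x)) dx + ∫(exp(-2*u)) du.
Step 7. Evaluate the standard form: now -5*log(x - 5) - 3*log(x - 3) - 2*log(x + 2) + ∫(5*x**2*cos(4*x)) dx - exp(-2*u)/2.
Step 8. Substitute back u = exp(x): now -5*log(x - 5) - 3*log(x - 3) - 2*log(x + 2) + ∫(5*x**2*cos(4*x)) dx - exp(-2*exp(x))/2.
Step 9. Integrate ∫(5*x**2*cos(4*x)) dx by parts with u = x**2, dv = (5*cos(4*x)) dx, so v = 5*sin(4*x)/4: now 5*x**2*sin(4*x)/4 - 5*log(x - 5) - 3*log(x - 3) - 2*log(x + 2) + ∫(-5*x*sin(4*x)/2) dx - exp(-2*exp(x))/2.
Step 10. Integrate ∫(-5*x*sin(4*x)/2) dx by parts with u = x, dv = (-5*sin(4*x)/2) dx, so v = 5*cos(4*x)/8: now 5*x**2*sin(4*x)/4 + 5*x*cos(4*x)/8 - 5*log(x - 5) - 3*log(x - 3) - 2*log(x + 2) + ∫(-5*cos(4*x)/8) dx - exp(-2*exp(x))/2.
Step 11. Evaluate the standard form: now 5*x**2*sin(4*x)/4 + 5*x*cos(4*x)/8 - 5*log(x - 5) - 3*log(x - 3) - 2*log(x + 2) - 5*sin(4*x)/32 - exp(-2*exp(x))/2.
Answer: 5*x**2*sin(4*x)/4 + 5*x*cos(4*x)/8 - 5*log(x - 5) - 3*log(x - 3) - 2*log(x + 2) - 5*sin(4*x)/32 - exp(-2*exp(x))/2.
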